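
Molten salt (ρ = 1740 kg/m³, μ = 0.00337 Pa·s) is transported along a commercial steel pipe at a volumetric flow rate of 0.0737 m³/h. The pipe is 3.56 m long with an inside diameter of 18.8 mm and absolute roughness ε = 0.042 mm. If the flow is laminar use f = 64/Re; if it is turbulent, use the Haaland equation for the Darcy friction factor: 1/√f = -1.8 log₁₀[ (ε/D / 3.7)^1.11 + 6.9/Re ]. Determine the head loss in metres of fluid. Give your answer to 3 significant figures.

Q = 0.0737 m³/h = 0.0737/3600 = 2.047e-05 m³/s.
Cross-sectional area A = πD²/4 = π(0.0188)²/4 = 0.0002776 m²; mean velocity V = Q/A = 2.047e-05/0.0002776 = 0.07375 m/s.
Reynolds number Re = ρVD/μ = 1740 · 0.07375 · 0.0188 / 0.00337 = 715.9.
Re < 2300 → laminar flow, so f = 64/Re = 64/715.9 = 0.0894 (the turbulent correlation is not needed).
Darcy-Weisbach: ΔP = f(L/D)(ρV²/2) = 0.0894·(3.56/0.0188)·(1740·0.07375²/2) = 0.0894·189.4·4.732 = 80.11 Pa.
Head loss h_f = ΔP/(ρg) = 80.11/(1740·9.81) = 0.00469 m.

h_f ≈ 0.00469 m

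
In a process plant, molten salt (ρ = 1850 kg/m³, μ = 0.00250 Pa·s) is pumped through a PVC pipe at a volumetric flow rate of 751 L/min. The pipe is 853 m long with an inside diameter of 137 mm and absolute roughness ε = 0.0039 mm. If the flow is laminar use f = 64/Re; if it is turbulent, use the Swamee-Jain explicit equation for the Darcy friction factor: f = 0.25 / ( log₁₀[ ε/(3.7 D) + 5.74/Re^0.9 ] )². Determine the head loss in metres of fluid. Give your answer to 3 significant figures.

h_f ≈ 4.25 m

Q = 751 L/min = 751/60000 = 0.01252 m³/s.
Cross-sectional area A = πD²/4 = π(0.137)²/4 = 0.01474 m²; mean velocity V = Q/A = 0.01252/0.01474 = 0.8491 m/s.
Reynolds number Re = ρVD/μ = 1850 · 0.8491 · 0.137 / 0.0025 = 8.608e+04.
Re > 4000 → turbulent. Relative roughness ε/D = 3.9e-06/0.137 = 2.85e-05. Swamee-Jain: f = 0.25/(log₁₀[2.85e-05/3.7 + 5.74/8.608e+04^0.9])² = 0.25/(log₁₀[7.69e-06 + 0.000208])² = 0.25/(-3.667)² = 0.01859.
Darcy-Weisbach: ΔP = f(L/D)(ρV²/2) = 0.01859·(853/0.137)·(1850·0.8491²/2) = 0.01859·6226·666.9 = 7.721e+04 Pa.
Head loss h_f = ΔP/(ρg) = 7.721e+04/(1850·9.81) = 4.25 m.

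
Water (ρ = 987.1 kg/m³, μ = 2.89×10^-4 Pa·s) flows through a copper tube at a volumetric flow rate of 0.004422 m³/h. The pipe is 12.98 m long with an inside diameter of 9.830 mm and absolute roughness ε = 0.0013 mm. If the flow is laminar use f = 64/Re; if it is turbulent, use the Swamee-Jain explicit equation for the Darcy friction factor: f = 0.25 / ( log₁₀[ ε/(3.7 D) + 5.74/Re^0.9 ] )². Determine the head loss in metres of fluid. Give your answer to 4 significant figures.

h_f ≈ 0.002076 m

Q = 0.004422 m³/h = 0.004422/3600 = 1.228e-06 m³/s.
Cross-sectional area A = πD²/4 = π(0.00983)²/4 = 7.589e-05 m²; mean velocity V = Q/A = 1.228e-06/7.589e-05 = 0.01619 m/s.
Reynolds number Re = ρVD/μ = 987.1 · 0.01619 · 0.00983 / 0.000289 = 543.4.
Re < 2300 → laminar flow, so f = 64/Re = 64/543.4 = 0.1178 (the turbulent correlation is not needed).
Darcy-Weisbach: ΔP = f(L/D)(ρV²/2) = 0.1178·(12.98/0.00983)·(987.1·0.01619²/2) = 0.1178·1320·0.1293 = 20.11 Pa.
Head loss h_f = ΔP/(ρg) = 20.11/(987.1·9.81) = 0.002076 m.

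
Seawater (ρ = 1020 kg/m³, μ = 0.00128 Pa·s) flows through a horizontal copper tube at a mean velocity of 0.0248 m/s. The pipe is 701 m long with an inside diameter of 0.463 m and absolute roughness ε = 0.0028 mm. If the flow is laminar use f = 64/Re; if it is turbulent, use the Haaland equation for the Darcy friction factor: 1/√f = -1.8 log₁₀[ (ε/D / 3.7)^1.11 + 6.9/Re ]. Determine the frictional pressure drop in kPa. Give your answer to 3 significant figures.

ΔP ≈ 0.0150 kPa

Reynolds number Re = ρVD/μ = 1020 · 0.0248 · 0.463 / 0.00128 = 9150.
Re > 4000 → turbulent. Relative roughness ε/D = 2.8e-06/0.463 = 6.05e-06. Haaland: 1/√f = -1.8 log₁₀[(6.05e-06/3.7)^1.11 + 6.9/9150] = -1.8 log₁₀[3.77e-07 + 0.000754] = 5.62, so f = 0.03166.
Darcy-Weisbach: ΔP = f(L/D)(ρV²/2) = 0.03166·(701/0.463)·(1020·0.0248²/2) = 0.03166·1514·0.3137 = 15.03 Pa.
ΔP = 15.03 Pa = 0.0150 kPa.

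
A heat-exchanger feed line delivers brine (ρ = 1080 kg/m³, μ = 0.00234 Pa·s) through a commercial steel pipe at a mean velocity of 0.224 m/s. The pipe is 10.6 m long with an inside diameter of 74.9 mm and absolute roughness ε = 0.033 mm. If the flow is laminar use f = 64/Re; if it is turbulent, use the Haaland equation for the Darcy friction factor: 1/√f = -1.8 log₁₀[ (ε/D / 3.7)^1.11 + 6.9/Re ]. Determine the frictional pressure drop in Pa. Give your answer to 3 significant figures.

ΔP ≈ 129 Pa

Reynolds number Re = ρVD/μ = 1080 · 0.224 · 0.0749 / 0.00234 = 7744.
Re > 4000 → turbulent. Relative roughness ε/D = 3.3e-05/0.0749 = 0.000441. Haaland: 1/√f = -1.8 log₁₀[(0.000441/3.7)^1.11 + 6.9/7744] = -1.8 log₁₀[4.41e-05 + 0.000891] = 5.452, so f = 0.03364.
Darcy-Weisbach: ΔP = f(L/D)(ρV²/2) = 0.03364·(10.6/0.0749)·(1080·0.224²/2) = 0.03364·141.5·27.1 = 129 Pa.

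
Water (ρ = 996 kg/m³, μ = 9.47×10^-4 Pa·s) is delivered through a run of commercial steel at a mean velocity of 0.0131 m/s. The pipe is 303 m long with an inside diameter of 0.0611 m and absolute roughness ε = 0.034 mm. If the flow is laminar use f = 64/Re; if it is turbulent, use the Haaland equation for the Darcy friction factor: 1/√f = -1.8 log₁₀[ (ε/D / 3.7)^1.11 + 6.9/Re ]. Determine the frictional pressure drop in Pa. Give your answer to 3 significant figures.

Reynolds number Re = ρVD/μ = 996 · 0.0131 · 0.0611 / 0.000947 = 841.8.
Re < 2300 → laminar flow, so f = 64/Re = 64/841.8 = 0.07603 (the turbulent correlation is not needed).
Darcy-Weisbach: ΔP = f(L/D)(ρV²/2) = 0.07603·(303/0.0611)·(996·0.0131²/2) = 0.07603·4959·0.08546 = 32.22 Pa.

ΔP ≈ 32.2 Pa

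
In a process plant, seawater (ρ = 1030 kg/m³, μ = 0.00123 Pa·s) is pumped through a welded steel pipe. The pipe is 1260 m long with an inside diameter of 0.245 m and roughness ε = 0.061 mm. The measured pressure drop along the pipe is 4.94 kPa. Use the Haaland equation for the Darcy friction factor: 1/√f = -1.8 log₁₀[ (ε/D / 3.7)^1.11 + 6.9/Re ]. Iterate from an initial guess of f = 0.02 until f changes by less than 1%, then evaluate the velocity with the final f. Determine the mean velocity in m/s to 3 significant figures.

Rearranging Darcy-Weisbach: V = √(2·ΔP·D/(f·L·ρ)). With ε/D = 6.1e-05/0.245 = 0.000249, iterate starting from f = 0.02:
  f = 0.02 → V = √(2·4940·0.245/(0.02·1260·1030)) = 0.3054 m/s; Re = ρVD/μ = 6.265e+04; f → 0.02056
  f = 0.02056 → V = 0.3012 m/s; Re = 6.179e+04; f → 0.02061
Converged (Δf/f < 1%). With the final f = 0.02061: V = √(2·4940·0.245/(0.02061·1260·1030)) = 0.3008 m/s.

V ≈ 0.301 m/s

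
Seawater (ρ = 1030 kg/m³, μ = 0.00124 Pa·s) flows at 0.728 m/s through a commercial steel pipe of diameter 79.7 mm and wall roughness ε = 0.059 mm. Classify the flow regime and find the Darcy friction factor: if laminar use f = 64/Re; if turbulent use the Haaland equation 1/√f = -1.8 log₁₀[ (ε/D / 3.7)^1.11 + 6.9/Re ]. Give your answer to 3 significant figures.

f ≈ 0.0231

Re = ρVD/μ = 1030·0.728·0.0797/0.00124 = 4.82e+04.
Re > 4000 → turbulent. ε/D = 5.9e-05/0.0797 = 0.00074; Haaland: 1/√f = -1.8 log₁₀[7.84e-05 + 0.000143] = 6.578, so f = 0.02311.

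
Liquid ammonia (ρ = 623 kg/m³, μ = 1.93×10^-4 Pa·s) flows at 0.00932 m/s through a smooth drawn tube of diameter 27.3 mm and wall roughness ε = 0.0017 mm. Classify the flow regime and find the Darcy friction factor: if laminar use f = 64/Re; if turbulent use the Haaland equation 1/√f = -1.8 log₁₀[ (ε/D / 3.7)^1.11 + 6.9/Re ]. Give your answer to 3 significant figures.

f ≈ 0.0779

Re = ρVD/μ = 623·0.00932·0.0273/0.000193 = 821.3.
Re < 2300 → laminar, so f = 64/Re = 0.07792 (roughness is irrelevant in laminar flow).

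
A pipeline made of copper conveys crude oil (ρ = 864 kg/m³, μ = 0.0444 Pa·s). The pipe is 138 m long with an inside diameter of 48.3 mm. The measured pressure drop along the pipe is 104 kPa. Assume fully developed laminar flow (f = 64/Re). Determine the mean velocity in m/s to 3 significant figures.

V ≈ 1.24 m/s

For laminar flow, f = 64/Re with Re = ρVD/μ, so Darcy-Weisbach reduces to ΔP = 32μLV/D². Solving for V: V = ΔP·D²/(32μL) = 1.04e+05·(0.0483)²/(32·0.0444·138) = 1.237 m/s.
Check: Re = ρVD/μ = 864·1.237·0.0483/0.0444 = 1163 < 2300, so the laminar assumption holds.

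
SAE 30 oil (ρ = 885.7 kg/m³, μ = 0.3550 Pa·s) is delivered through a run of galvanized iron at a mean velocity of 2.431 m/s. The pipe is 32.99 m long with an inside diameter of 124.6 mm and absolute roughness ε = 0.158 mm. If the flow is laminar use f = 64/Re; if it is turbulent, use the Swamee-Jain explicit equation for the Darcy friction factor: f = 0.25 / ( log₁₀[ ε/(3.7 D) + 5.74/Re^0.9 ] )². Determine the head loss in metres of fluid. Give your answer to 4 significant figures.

h_f ≈ 6.754 m

Reynolds number Re = ρVD/μ = 885.7 · 2.431 · 0.1246 / 0.355 = 755.7.
Re < 2300 → laminar flow, so f = 64/Re = 64/755.7 = 0.08469 (the turbulent correlation is not needed).
Darcy-Weisbach: ΔP = f(L/D)(ρV²/2) = 0.08469·(32.99/0.1246)·(885.7·2.431²/2) = 0.08469·264.8·2617 = 5.868e+04 Pa.
Head loss h_f = ΔP/(ρg) = 5.868e+04/(885.7·9.81) = 6.754 m.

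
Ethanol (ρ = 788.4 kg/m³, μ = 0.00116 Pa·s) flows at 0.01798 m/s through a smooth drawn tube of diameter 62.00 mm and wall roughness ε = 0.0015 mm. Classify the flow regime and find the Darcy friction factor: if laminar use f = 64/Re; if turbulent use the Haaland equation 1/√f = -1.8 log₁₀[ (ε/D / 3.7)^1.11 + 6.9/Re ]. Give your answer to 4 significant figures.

Re = ρVD/μ = 788.4·0.01798·0.062/0.00116 = 757.7.
Re < 2300 → laminar, so f = 64/Re = 0.08447 (roughness is irrelevant in laminar flow).

f ≈ 0.08447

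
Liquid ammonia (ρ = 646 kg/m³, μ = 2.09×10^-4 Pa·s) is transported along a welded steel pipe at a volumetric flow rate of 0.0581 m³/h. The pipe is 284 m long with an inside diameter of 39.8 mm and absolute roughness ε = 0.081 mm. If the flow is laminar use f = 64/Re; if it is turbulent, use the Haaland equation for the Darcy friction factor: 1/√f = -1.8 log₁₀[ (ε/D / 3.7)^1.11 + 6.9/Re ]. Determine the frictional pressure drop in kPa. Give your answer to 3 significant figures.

ΔP ≈ 0.0156 kPa

Q = 0.0581 m³/h = 0.0581/3600 = 1.614e-05 m³/s.
Cross-sectional area A = πD²/4 = π(0.0398)²/4 = 0.001244 m²; mean velocity V = Q/A = 1.614e-05/0.001244 = 0.01297 m/s.
Reynolds number Re = ρVD/μ = 646 · 0.01297 · 0.0398 / 0.000209 = 1596.
Re < 2300 → laminar flow, so f = 64/Re = 64/1596 = 0.0401 (the turbulent correlation is not needed).
Darcy-Weisbach: ΔP = f(L/D)(ρV²/2) = 0.0401·(284/0.0398)·(646·0.01297²/2) = 0.0401·7136·0.05435 = 15.55 Pa.
ΔP = 15.55 Pa = 0.0156 kPa.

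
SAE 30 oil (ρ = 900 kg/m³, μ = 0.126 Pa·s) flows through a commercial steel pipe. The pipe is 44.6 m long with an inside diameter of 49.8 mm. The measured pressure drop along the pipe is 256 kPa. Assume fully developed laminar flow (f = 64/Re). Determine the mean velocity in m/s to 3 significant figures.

V ≈ 3.53 m/s

For laminar flow, f = 64/Re with Re = ρVD/μ, so Darcy-Weisbach reduces to ΔP = 32μLV/D². Solving for V: V = ΔP·D²/(32μL) = 2.56e+05·(0.0498)²/(32·0.126·44.6) = 3.531 m/s.
Check: Re = ρVD/μ = 900·3.531·0.0498/0.126 = 1256 < 2300, so the laminar assumption holds.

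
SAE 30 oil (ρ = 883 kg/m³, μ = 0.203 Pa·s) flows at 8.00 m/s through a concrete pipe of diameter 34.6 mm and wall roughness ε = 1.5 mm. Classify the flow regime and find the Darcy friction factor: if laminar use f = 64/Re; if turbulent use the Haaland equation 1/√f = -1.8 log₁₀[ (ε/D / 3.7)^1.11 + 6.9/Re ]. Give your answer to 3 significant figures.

Re = ρVD/μ = 883·8·0.0346/0.203 = 1204.
Re < 2300 → laminar, so f = 64/Re = 0.05316 (roughness is irrelevant in laminar flow).

f ≈ 0.0532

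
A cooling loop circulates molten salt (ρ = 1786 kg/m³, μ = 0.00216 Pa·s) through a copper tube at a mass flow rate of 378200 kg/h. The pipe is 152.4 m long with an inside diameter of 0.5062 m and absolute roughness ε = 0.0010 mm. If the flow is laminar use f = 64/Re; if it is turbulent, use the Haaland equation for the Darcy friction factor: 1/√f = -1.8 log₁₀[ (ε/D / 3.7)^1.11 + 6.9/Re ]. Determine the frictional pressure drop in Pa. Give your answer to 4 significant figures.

ṁ = 378200 kg/h = 378200/3600 = 105.1 kg/s.
A = πD²/4 = π(0.5062)²/4 = 0.2012 m²; mean velocity V = ṁ/(ρA) = 105.1/(1786 · 0.2012) = 0.2923 m/s.
Reynolds number Re = ρVD/μ = 1786 · 0.2923 · 0.5062 / 0.00216 = 1.223e+05.
Re > 4000 → turbulent. Relative roughness ε/D = 1e-06/0.5062 = 1.98e-06. Haaland: 1/√f = -1.8 log₁₀[(1.98e-06/3.7)^1.11 + 6.9/1.223e+05] = -1.8 log₁₀[1.09e-07 + 5.64e-05] = 7.646, so f = 0.0171.
Darcy-Weisbach: ΔP = f(L/D)(ρV²/2) = 0.0171·(152.4/0.5062)·(1786·0.2923²/2) = 0.0171·301.1·76.29 = 392.9 Pa.

ΔP ≈ 392.9 Pa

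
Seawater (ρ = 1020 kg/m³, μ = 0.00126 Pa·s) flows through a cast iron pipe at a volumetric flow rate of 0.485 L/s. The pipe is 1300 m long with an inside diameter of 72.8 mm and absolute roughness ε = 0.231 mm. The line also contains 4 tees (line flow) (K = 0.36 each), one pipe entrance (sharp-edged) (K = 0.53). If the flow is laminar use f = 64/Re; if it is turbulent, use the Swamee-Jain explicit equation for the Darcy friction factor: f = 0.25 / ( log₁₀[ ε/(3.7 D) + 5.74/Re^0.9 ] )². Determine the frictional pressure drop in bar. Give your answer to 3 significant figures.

Q = 0.485 L/s = 0.485/1000 = 0.000485 m³/s.
Cross-sectional area A = πD²/4 = π(0.0728)²/4 = 0.004162 m²; mean velocity V = Q/A = 0.000485/0.004162 = 0.1165 m/s.
Reynolds number Re = ρVD/μ = 1020 · 0.1165 · 0.0728 / 0.00126 = 6867.
Re > 4000 → turbulent. Relative roughness ε/D = 0.000231/0.0728 = 0.00317. Swamee-Jain: f = 0.25/(log₁₀[0.00317/3.7 + 5.74/6867^0.9])² = 0.25/(log₁₀[0.000858 + 0.00202])² = 0.25/(-2.541)² = 0.03873.
Total minor-loss coefficient ΣK = 4·0.36 + 1·0.53 = 1.97.
ΔP = [f·L/D + ΣK]·(ρV²/2) = [0.03873·1300/0.0728 + 1.97]·(1020·0.1165²/2) = [691.6 + 1.97]·6.924 = 4802 Pa.
ΔP = 4802 Pa = 0.0480 bar.

ΔP ≈ 0.0480 bar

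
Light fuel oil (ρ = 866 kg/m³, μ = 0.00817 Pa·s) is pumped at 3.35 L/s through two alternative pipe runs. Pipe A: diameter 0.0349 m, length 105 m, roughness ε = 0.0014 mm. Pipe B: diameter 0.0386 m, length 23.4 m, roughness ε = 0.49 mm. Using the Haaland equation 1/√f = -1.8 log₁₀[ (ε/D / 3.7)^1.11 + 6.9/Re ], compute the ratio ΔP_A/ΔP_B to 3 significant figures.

Pipe A: V = Q/A = 0.00335/0.0009566 = 3.502 m/s; Re = 1.295e+04; ε/D = 4.01e-05; Haaland → f = 0.02885; ΔP_A = f(L/D)(ρV²/2) = 4.608e+05 Pa.
Pipe B: V = Q/A = 0.00335/0.00117 = 2.863 m/s; Re = 1.171e+04; ε/D = 0.0127; Haaland → f = 0.04514; ΔP_B = f(L/D)(ρV²/2) = 9.71e+04 Pa.
ΔP_A/ΔP_B = 4.608e+05/9.71e+04 = 4.75.

ΔP_A/ΔP_B ≈ 4.75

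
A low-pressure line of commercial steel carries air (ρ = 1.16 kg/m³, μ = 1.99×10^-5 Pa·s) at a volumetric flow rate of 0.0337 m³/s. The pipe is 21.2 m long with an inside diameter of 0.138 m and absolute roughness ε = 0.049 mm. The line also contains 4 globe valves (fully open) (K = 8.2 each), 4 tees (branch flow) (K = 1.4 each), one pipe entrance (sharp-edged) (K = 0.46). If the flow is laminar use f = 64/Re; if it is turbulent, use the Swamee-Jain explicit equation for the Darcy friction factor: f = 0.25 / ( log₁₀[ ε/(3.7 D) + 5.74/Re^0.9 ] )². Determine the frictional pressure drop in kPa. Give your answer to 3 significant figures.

Cross-sectional area A = πD²/4 = π(0.138)²/4 = 0.01496 m²; mean velocity V = Q/A = 0.0337/0.01496 = 2.253 m/s.
Reynolds number Re = ρVD/μ = 1.16 · 2.253 · 0.138 / 1.99e-05 = 1.812e+04.
Re > 4000 → turbulent. Relative roughness ε/D = 4.9e-05/0.138 = 0.000355. Swamee-Jain: f = 0.25/(log₁₀[0.000355/3.7 + 5.74/1.812e+04^0.9])² = 0.25/(log₁₀[9.6e-05 + 0.000844])² = 0.25/(-3.027)² = 0.02729.
Total minor-loss coefficient ΣK = 4·8.2 + 4·1.4 + 1·0.46 = 38.9.
ΔP = [f·L/D + ΣK]·(ρV²/2) = [0.02729·21.2/0.138 + 38.9]·(1.16·2.253²/2) = [4.192 + 38.9]·2.944 = 126.8 Pa.
ΔP = 126.8 Pa = 0.127 kPa.

ΔP ≈ 0.127 kPa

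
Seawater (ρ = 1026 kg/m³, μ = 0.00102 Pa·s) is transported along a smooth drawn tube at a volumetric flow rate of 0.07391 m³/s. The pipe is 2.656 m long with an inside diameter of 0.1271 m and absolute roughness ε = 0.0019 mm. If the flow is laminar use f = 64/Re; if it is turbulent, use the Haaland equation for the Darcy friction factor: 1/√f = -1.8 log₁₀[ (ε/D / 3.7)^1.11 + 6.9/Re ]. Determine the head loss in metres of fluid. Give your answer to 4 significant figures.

Cross-sectional area A = πD²/4 = π(0.1271)²/4 = 0.01269 m²; mean velocity V = Q/A = 0.07391/0.01269 = 5.825 m/s.
Reynolds number Re = ρVD/μ = 1026 · 5.825 · 0.1271 / 0.00102 = 7.448e+05.
Re > 4000 → turbulent. Relative roughness ε/D = 1.9e-06/0.1271 = 1.49e-05. Haaland: 1/√f = -1.8 log₁₀[(1.49e-05/3.7)^1.11 + 6.9/7.448e+05] = -1.8 log₁₀[1.03e-06 + 9.26e-06] = 8.977, so f = 0.01241.
Darcy-Weisbach: ΔP = f(L/D)(ρV²/2) = 0.01241·(2.656/0.1271)·(1026·5.825²/2) = 0.01241·20.9·1.741e+04 = 4514 Pa.
Head loss h_f = ΔP/(ρg) = 4514/(1026·9.81) = 0.4485 m.

h_f ≈ 0.4485 m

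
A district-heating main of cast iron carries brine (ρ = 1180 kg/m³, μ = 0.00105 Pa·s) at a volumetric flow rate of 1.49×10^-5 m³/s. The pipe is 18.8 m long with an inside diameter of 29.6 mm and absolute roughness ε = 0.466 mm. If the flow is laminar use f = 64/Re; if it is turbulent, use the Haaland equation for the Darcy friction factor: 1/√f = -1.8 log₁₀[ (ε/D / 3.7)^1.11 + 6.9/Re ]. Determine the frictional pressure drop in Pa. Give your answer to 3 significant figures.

ΔP ≈ 15.6 Pa

Cross-sectional area A = πD²/4 = π(0.0296)²/4 = 0.0006881 m²; mean velocity V = Q/A = 1.49e-05/0.0006881 = 0.02165 m/s.
Reynolds number Re = ρVD/μ = 1180 · 0.02165 · 0.0296 / 0.00105 = 720.3.
Re < 2300 → laminar flow, so f = 64/Re = 64/720.3 = 0.08886 (the turbulent correlation is not needed).
Darcy-Weisbach: ΔP = f(L/D)(ρV²/2) = 0.08886·(18.8/0.0296)·(1180·0.02165²/2) = 0.08886·635.1·0.2766 = 15.61 Pa.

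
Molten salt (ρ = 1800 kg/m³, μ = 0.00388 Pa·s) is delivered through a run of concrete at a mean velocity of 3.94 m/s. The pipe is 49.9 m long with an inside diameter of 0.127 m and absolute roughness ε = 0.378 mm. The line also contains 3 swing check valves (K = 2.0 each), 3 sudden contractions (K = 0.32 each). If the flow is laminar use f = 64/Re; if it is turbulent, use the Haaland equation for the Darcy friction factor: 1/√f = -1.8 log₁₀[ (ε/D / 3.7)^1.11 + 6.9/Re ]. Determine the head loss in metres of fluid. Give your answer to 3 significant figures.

Reynolds number Re = ρVD/μ = 1800 · 3.94 · 0.127 / 0.00388 = 2.321e+05.
Re > 4000 → turbulent. Relative roughness ε/D = 0.000378/0.127 = 0.00298. Haaland: 1/√f = -1.8 log₁₀[(0.00298/3.7)^1.11 + 6.9/2.321e+05] = -1.8 log₁₀[0.000367 + 2.97e-05] = 6.122, so f = 0.02668.
Total minor-loss coefficient ΣK = 3·2 + 3·0.32 = 6.96.
ΔP = [f·L/D + ΣK]·(ρV²/2) = [0.02668·49.9/0.127 + 6.96]·(1800·3.94²/2) = [10.48 + 6.96]·1.397e+04 = 2.437e+05 Pa.
Head loss h_f = ΔP/(ρg) = 2.437e+05/(1800·9.81) = 13.8 m.

h_f ≈ 13.8 m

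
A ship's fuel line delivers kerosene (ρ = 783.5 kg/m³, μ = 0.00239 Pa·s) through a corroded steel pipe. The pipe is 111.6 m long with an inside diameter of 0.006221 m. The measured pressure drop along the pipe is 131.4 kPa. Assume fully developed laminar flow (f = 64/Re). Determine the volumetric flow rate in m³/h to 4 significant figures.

Q ≈ 0.06520 m³/h

For laminar flow, f = 64/Re with Re = ρVD/μ, so Darcy-Weisbach reduces to ΔP = 32μLV/D². Solving for V: V = ΔP·D²/(32μL) = 1.314e+05·(0.006221)²/(32·0.00239·111.6) = 0.5958 m/s.
Check: Re = ρVD/μ = 783.5·0.5958·0.006221/0.00239 = 1215 < 2300, so the laminar assumption holds.
Q = V·A = 0.5958·(π/4·0.006221²) = 1.811e-05 m³/s = 0.06520 m³/h.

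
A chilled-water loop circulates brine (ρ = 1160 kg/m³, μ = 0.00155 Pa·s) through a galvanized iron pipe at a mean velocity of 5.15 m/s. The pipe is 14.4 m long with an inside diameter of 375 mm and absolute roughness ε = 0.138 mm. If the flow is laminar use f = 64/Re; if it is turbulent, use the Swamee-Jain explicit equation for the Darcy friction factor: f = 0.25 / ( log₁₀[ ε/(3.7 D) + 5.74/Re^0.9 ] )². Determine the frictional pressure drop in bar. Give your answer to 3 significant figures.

ΔP ≈ 0.0953 bar

Reynolds number Re = ρVD/μ = 1160 · 5.15 · 0.375 / 0.00155 = 1.445e+06.
Re > 4000 → turbulent. Relative roughness ε/D = 0.000138/0.375 = 0.000368. Swamee-Jain: f = 0.25/(log₁₀[0.000368/3.7 + 5.74/1.445e+06^0.9])² = 0.25/(log₁₀[9.95e-05 + 1.64e-05])² = 0.25/(-3.936)² = 0.01614.
Darcy-Weisbach: ΔP = f(L/D)(ρV²/2) = 0.01614·(14.4/0.375)·(1160·5.15²/2) = 0.01614·38.4·1.538e+04 = 9532 Pa.
ΔP = 9532 Pa = 0.0953 bar.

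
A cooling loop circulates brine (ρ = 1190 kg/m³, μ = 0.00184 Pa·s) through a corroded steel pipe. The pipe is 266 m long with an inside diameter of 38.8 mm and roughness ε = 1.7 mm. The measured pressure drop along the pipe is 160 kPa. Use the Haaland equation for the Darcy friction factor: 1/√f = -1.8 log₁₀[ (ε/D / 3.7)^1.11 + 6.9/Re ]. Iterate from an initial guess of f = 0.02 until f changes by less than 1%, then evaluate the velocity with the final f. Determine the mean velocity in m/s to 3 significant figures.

V ≈ 0.755 m/s

Rearranging Darcy-Weisbach: V = √(2·ΔP·D/(f·L·ρ)). With ε/D = 0.0017/0.0388 = 0.0438, iterate starting from f = 0.02:
  f = 0.02 → V = √(2·1.6e+05·0.0388/(0.02·266·1190)) = 1.4 m/s; Re = ρVD/μ = 3.514e+04; f → 0.06823
  f = 0.06823 → V = 0.7582 m/s; Re = 1.903e+04; f → 0.06884
Converged (Δf/f < 1%). With the final f = 0.06884: V = √(2·1.6e+05·0.0388/(0.06884·266·1190)) = 0.7548 m/s.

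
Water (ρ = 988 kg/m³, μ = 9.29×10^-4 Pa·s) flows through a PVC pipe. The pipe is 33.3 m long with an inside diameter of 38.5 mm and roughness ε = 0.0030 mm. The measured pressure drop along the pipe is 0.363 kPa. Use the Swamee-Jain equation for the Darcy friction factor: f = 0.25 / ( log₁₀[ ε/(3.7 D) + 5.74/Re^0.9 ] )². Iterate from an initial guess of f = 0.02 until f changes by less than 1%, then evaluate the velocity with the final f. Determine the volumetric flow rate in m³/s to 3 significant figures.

Q ≈ 1.80×10^-4 m³/s

Rearranging Darcy-Weisbach: V = √(2·ΔP·D/(f·L·ρ)). With ε/D = 3e-06/0.0385 = 7.79e-05, iterate starting from f = 0.02:
  f = 0.02 → V = √(2·363·0.0385/(0.02·33.3·988)) = 0.2061 m/s; Re = ρVD/μ = 8439; f → 0.0326
  f = 0.0326 → V = 0.1614 m/s; Re = 6610; f → 0.03494
  f = 0.03494 → V = 0.1559 m/s; Re = 6385; f → 0.03529
  f = 0.03529 → V = 0.1552 m/s; Re = 6353; f → 0.03534
Converged (Δf/f < 1%). With the final f = 0.03534: V = √(2·363·0.0385/(0.03534·33.3·988)) = 0.155 m/s.
Q = V·A = 0.155·(π/4·0.0385²) = 0.0001805 m³/s = 1.80×10^-4 m³/s.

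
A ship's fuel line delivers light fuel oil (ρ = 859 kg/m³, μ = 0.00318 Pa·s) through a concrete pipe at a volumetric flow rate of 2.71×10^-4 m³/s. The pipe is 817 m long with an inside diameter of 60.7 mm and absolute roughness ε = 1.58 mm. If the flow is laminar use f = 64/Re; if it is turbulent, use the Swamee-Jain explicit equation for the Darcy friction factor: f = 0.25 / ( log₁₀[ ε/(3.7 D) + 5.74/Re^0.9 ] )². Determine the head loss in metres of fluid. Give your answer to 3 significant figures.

Cross-sectional area A = πD²/4 = π(0.0607)²/4 = 0.002894 m²; mean velocity V = Q/A = 0.000271/0.002894 = 0.09365 m/s.
Reynolds number Re = ρVD/μ = 859 · 0.09365 · 0.0607 / 0.00318 = 1536.
Re < 2300 → laminar flow, so f = 64/Re = 64/1536 = 0.04168 (the turbulent correlation is not needed).
Darcy-Weisbach: ΔP = f(L/D)(ρV²/2) = 0.04168·(817/0.0607)·(859·0.09365²/2) = 0.04168·1.346e+04·3.767 = 2113 Pa.
Head loss h_f = ΔP/(ρg) = 2113/(859·9.81) = 0.251 m.

h_f ≈ 0.251 m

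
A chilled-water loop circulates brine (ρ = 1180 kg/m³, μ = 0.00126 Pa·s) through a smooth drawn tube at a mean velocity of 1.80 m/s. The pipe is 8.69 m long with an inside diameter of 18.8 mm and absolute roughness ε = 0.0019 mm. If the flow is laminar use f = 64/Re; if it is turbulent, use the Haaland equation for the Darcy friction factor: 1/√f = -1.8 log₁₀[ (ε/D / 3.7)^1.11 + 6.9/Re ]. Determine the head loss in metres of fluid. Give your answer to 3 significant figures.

h_f ≈ 1.77 m

Reynolds number Re = ρVD/μ = 1180 · 1.8 · 0.0188 / 0.00126 = 3.169e+04.
Re > 4000 → turbulent. Relative roughness ε/D = 1.9e-06/0.0188 = 0.000101. Haaland: 1/√f = -1.8 log₁₀[(0.000101/3.7)^1.11 + 6.9/3.169e+04] = -1.8 log₁₀[8.6e-06 + 0.000218] = 6.561, so f = 0.02323.
Darcy-Weisbach: ΔP = f(L/D)(ρV²/2) = 0.02323·(8.69/0.0188)·(1180·1.8²/2) = 0.02323·462.2·1912 = 2.052e+04 Pa.
Head loss h_f = ΔP/(ρg) = 2.052e+04/(1180·9.81) = 1.77 m.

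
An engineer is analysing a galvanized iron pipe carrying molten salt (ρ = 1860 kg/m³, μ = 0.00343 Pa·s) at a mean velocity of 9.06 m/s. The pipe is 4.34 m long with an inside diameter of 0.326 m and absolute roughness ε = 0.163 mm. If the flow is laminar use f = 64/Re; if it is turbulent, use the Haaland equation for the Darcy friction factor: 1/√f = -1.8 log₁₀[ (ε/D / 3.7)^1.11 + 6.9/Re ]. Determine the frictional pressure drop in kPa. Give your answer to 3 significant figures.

ΔP ≈ 17.3 kPa

Reynolds number Re = ρVD/μ = 1860 · 9.06 · 0.326 / 0.00343 = 1.602e+06.
Re > 4000 → turbulent. Relative roughness ε/D = 0.000163/0.326 = 0.0005. Haaland: 1/√f = -1.8 log₁₀[(0.0005/3.7)^1.11 + 6.9/1.602e+06] = -1.8 log₁₀[5.07e-05 + 4.31e-06] = 7.667, so f = 0.01701.
Darcy-Weisbach: ΔP = f(L/D)(ρV²/2) = 0.01701·(4.34/0.326)·(1860·9.06²/2) = 0.01701·13.31·7.634e+04 = 1.729e+04 Pa.
ΔP = 1.729e+04 Pa = 17.3 kPa.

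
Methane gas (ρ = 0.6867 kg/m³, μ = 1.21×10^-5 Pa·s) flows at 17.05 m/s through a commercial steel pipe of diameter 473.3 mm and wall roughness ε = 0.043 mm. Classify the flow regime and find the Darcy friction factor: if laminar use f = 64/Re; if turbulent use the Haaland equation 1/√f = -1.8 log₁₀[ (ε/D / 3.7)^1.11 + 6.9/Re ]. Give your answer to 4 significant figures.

f ≈ 0.01431

Re = ρVD/μ = 0.6867·17.05·0.4733/1.21e-05 = 4.58e+05.
Re > 4000 → turbulent. ε/D = 4.3e-05/0.4733 = 9.09e-05; Haaland: 1/√f = -1.8 log₁₀[7.64e-06 + 1.51e-05] = 8.359, so f = 0.01431.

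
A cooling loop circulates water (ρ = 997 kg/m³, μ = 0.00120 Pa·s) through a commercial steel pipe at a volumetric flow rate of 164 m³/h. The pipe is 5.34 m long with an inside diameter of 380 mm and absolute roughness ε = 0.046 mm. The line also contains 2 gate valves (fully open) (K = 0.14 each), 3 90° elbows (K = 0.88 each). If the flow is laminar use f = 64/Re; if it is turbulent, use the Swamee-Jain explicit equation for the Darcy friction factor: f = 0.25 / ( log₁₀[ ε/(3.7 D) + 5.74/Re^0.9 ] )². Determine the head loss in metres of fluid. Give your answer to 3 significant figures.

h_f ≈ 0.0261 m

Q = 164 m³/h = 164/3600 = 0.04556 m³/s.
Cross-sectional area A = πD²/4 = π(0.38)²/4 = 0.1134 m²; mean velocity V = Q/A = 0.04556/0.1134 = 0.4017 m/s.
Reynolds number Re = ρVD/μ = 997 · 0.4017 · 0.38 / 0.0012 = 1.268e+05.
Re > 4000 → turbulent. Relative roughness ε/D = 4.6e-05/0.38 = 0.000121. Swamee-Jain: f = 0.25/(log₁₀[0.000121/3.7 + 5.74/1.268e+05^0.9])² = 0.25/(log₁₀[3.27e-05 + 0.000147])² = 0.25/(-3.746)² = 0.01781.
Total minor-loss coefficient ΣK = 2·0.14 + 3·0.88 = 2.92.
ΔP = [f·L/D + ΣK]·(ρV²/2) = [0.01781·5.34/0.38 + 2.92]·(997·0.4017²/2) = [0.2503 + 2.92]·80.43 = 255 Pa.
Head loss h_f = ΔP/(ρg) = 255/(997·9.81) = 0.0261 m.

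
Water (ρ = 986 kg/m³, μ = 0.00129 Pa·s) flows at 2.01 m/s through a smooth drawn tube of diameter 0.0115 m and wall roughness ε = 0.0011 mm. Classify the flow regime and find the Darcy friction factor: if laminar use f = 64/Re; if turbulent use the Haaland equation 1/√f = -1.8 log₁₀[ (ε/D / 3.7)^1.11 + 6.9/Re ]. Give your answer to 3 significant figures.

f ≈ 0.0267

Re = ρVD/μ = 986·2.01·0.0115/0.00129 = 1.767e+04.
Re > 4000 → turbulent. ε/D = 1.1e-06/0.0115 = 9.57e-05; Haaland: 1/√f = -1.8 log₁₀[8.09e-06 + 0.000391] = 6.119, so f = 0.02671.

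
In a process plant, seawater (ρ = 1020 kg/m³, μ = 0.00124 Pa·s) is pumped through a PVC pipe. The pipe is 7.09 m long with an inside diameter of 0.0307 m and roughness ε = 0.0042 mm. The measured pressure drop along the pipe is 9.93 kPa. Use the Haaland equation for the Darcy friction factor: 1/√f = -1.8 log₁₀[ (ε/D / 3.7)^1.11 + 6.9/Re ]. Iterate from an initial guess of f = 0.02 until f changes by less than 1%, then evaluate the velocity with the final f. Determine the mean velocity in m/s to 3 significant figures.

Rearranging Darcy-Weisbach: V = √(2·ΔP·D/(f·L·ρ)). With ε/D = 4.2e-06/0.0307 = 0.000137, iterate starting from f = 0.02:
  f = 0.02 → V = √(2·9930·0.0307/(0.02·7.09·1020)) = 2.053 m/s; Re = ρVD/μ = 5.185e+04; f → 0.02095
  f = 0.02095 → V = 2.006 m/s; Re = 5.066e+04; f → 0.02105
Converged (Δf/f < 1%). With the final f = 0.02105: V = √(2·9930·0.0307/(0.02105·7.09·1020)) = 2.001 m/s.

V ≈ 2.00 m/s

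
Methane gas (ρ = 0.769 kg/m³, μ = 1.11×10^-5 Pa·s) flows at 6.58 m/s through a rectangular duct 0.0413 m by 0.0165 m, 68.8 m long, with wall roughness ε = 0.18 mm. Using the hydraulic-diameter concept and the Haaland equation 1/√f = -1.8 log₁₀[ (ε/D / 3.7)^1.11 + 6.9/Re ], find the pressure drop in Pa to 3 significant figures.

Hydraulic diameter D_h = 4A/P = 4·(0.0413·0.0165)/(2·(0.0413+0.0165)) = 0.002726/0.1156 = 0.02358 m.
Re = ρVD_h/μ = 0.769·6.58·0.02358/1.11e-05 = 1.075e+04.
ε/D_h = 0.00018/0.02358 = 0.00763; Haaland gives 1/√f = -1.8 log₁₀[0.00105+0.000642] = 4.991, so f = 0.04014.
ΔP = f(L/D_h)(ρV²/2) = 0.04014·68.8/0.02358·16.65 = 1950 Pa.

ΔP ≈ 1950 Pa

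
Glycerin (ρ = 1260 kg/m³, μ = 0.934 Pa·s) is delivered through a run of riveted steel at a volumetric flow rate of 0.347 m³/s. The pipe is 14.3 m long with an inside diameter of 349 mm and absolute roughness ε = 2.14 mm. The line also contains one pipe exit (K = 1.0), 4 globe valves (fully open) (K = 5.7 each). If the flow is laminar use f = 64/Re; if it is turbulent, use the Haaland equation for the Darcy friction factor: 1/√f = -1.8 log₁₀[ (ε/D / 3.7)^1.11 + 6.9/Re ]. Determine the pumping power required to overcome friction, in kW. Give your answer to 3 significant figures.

P ≈ 72.9 kW

Cross-sectional area A = πD²/4 = π(0.349)²/4 = 0.09566 m²; mean velocity V = Q/A = 0.347/0.09566 = 3.627 m/s.
Reynolds number Re = ρVD/μ = 1260 · 3.627 · 0.349 / 0.934 = 1708.
Re < 2300 → laminar flow, so f = 64/Re = 64/1708 = 0.03748 (the turbulent correlation is not needed).
Total minor-loss coefficient ΣK = 1·1 + 4·5.7 = 23.8.
ΔP = [f·L/D + ΣK]·(ρV²/2) = [0.03748·14.3/0.349 + 23.8]·(1260·3.627²/2) = [1.536 + 23.8]·8289 = 2.1e+05 Pa.
Pumping power P = QΔP = 0.347·2.1e+05 = 72870 W = 72.9 kW.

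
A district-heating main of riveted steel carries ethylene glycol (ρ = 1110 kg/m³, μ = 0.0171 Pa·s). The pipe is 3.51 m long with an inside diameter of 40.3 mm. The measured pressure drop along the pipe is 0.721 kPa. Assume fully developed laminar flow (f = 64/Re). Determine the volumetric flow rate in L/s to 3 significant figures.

For laminar flow, f = 64/Re with Re = ρVD/μ, so Darcy-Weisbach reduces to ΔP = 32μLV/D². Solving for V: V = ΔP·D²/(32μL) = 721·(0.0403)²/(32·0.0171·3.51) = 0.6097 m/s.
Check: Re = ρVD/μ = 1110·0.6097·0.0403/0.0171 = 1595 < 2300, so the laminar assumption holds.
Q = V·A = 0.6097·(π/4·0.0403²) = 0.0007777 m³/s = 0.778 L/s.

Q ≈ 0.778 L/s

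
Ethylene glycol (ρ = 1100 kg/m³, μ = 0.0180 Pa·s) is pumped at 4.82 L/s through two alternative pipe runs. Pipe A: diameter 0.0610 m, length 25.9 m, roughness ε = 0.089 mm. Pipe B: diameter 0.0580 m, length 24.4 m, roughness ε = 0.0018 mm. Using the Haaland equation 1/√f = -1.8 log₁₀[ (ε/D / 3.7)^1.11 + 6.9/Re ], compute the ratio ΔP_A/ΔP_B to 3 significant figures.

Pipe A: V = Q/A = 0.00482/0.002922 = 1.649 m/s; Re = 6148; ε/D = 0.00146; Haaland → f = 0.03696; ΔP_A = f(L/D)(ρV²/2) = 2.348e+04 Pa.
Pipe B: V = Q/A = 0.00482/0.002642 = 1.824 m/s; Re = 6466; ε/D = 3.1e-05; Haaland → f = 0.03497; ΔP_B = f(L/D)(ρV²/2) = 2.693e+04 Pa.
ΔP_A/ΔP_B = 2.348e+04/2.693e+04 = 0.872.

ΔP_A/ΔP_B ≈ 0.872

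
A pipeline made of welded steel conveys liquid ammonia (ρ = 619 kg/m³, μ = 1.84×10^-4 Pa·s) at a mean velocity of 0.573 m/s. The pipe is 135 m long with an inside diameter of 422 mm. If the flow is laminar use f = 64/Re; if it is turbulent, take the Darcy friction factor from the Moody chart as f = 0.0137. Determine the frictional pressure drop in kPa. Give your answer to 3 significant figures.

ΔP ≈ 0.445 kPa

Reynolds number Re = ρVD/μ = 619 · 0.573 · 0.422 / 0.000184 = 8.135e+05.
Re > 4000 → turbulent; use the Moody-chart value f = 0.0137.
Darcy-Weisbach: ΔP = f(L/D)(ρV²/2) = 0.0137·(135/0.422)·(619·0.573²/2) = 0.0137·319.9·101.6 = 445.4 Pa.
ΔP = 445.4 Pa = 0.445 kPa.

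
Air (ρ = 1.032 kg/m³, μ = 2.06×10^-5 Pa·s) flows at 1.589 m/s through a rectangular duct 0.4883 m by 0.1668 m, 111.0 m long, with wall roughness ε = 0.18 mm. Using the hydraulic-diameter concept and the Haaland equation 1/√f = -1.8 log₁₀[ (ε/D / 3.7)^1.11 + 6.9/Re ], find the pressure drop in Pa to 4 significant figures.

Hydraulic diameter D_h = 4A/P = 4·(0.4883·0.1668)/(2·(0.4883+0.1668)) = 0.3258/1.31 = 0.2487 m.
Re = ρVD_h/μ = 1.032·1.589·0.2487/2.06e-05 = 1.979e+04.
ε/D_h = 0.00018/0.2487 = 0.000724; Haaland gives 1/√f = -1.8 log₁₀[7.65e-05+0.000349] = 6.069, so f = 0.02715.
ΔP = f(L/D_h)(ρV²/2) = 0.02715·111/0.2487·1.303 = 15.79 Pa.

ΔP ≈ 15.79 Pa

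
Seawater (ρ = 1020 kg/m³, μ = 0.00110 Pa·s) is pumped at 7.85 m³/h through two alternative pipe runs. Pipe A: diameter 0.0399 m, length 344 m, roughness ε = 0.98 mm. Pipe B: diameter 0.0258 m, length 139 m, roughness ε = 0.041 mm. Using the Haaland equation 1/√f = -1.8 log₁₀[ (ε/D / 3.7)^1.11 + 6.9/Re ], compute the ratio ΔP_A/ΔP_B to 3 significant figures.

ΔP_A/ΔP_B ≈ 0.626

Pipe A: V = Q/A = 0.002181/0.00125 = 1.744 m/s; Re = 6.452e+04; ε/D = 0.0246; Haaland → f = 0.05334; ΔP_A = f(L/D)(ρV²/2) = 7.133e+05 Pa.
Pipe B: V = Q/A = 0.002181/0.0005228 = 4.171 m/s; Re = 9.978e+04; ε/D = 0.00159; Haaland → f = 0.02384; ΔP_B = f(L/D)(ρV²/2) = 1.14e+06 Pa.
ΔP_A/ΔP_B = 7.133e+05/1.14e+06 = 0.626.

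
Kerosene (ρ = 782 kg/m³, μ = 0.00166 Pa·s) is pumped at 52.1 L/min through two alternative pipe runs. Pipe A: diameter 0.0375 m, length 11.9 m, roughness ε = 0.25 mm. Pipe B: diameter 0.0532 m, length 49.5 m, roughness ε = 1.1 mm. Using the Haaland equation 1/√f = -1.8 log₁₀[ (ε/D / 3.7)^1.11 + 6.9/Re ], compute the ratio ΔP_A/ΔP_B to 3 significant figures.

Pipe A: V = Q/A = 0.0008683/0.001104 = 0.7862 m/s; Re = 1.389e+04; ε/D = 0.00667; Haaland → f = 0.03786; ΔP_A = f(L/D)(ρV²/2) = 2904 Pa.
Pipe B: V = Q/A = 0.0008683/0.002223 = 0.3906 m/s; Re = 9790; ε/D = 0.0207; Haaland → f = 0.05301; ΔP_B = f(L/D)(ρV²/2) = 2943 Pa.
ΔP_A/ΔP_B = 2904/2943 = 0.987.

ΔP_A/ΔP_B ≈ 0.987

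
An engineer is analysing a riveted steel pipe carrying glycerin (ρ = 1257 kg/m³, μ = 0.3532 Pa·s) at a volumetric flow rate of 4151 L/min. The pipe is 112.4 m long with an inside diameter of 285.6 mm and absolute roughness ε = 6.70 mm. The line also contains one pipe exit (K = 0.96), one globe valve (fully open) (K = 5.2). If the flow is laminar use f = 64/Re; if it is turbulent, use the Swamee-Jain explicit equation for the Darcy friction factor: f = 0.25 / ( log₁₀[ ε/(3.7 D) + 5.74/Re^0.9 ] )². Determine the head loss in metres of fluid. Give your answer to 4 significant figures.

h_f ≈ 1.730 m

Q = 4151 L/min = 4151/60000 = 0.06918 m³/s.
Cross-sectional area A = πD²/4 = π(0.2856)²/4 = 0.06406 m²; mean velocity V = Q/A = 0.06918/0.06406 = 1.08 m/s.
Reynolds number Re = ρVD/μ = 1257 · 1.08 · 0.2856 / 0.353 = 1098.
Re < 2300 → laminar flow, so f = 64/Re = 64/1098 = 0.05831 (the turbulent correlation is not needed).
Total minor-loss coefficient ΣK = 1·0.96 + 1·5.2 = 6.16.
ΔP = [f·L/D + ΣK]·(ρV²/2) = [0.05831·112.4/0.2856 + 6.16]·(1257·1.08²/2) = [22.95 + 6.16]·733 = 2.133e+04 Pa.
Head loss h_f = ΔP/(ρg) = 2.133e+04/(1257·9.81) = 1.730 m.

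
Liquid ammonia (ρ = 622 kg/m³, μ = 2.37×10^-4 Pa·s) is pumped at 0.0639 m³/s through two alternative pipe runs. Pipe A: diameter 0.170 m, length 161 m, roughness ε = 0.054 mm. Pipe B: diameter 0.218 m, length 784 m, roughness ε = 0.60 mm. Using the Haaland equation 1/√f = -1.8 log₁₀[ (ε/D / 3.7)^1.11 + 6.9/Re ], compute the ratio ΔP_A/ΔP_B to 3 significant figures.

Pipe A: V = Q/A = 0.0639/0.0227 = 2.815 m/s; Re = 1.256e+06; ε/D = 0.000318; Haaland → f = 0.01564; ΔP_A = f(L/D)(ρV²/2) = 3.652e+04 Pa.
Pipe B: V = Q/A = 0.0639/0.03733 = 1.712 m/s; Re = 9.795e+05; ε/D = 0.00275; Haaland → f = 0.02573; ΔP_B = f(L/D)(ρV²/2) = 8.433e+04 Pa.
ΔP_A/ΔP_B = 3.652e+04/8.433e+04 = 0.433.

ΔP_A/ΔP_B ≈ 0.433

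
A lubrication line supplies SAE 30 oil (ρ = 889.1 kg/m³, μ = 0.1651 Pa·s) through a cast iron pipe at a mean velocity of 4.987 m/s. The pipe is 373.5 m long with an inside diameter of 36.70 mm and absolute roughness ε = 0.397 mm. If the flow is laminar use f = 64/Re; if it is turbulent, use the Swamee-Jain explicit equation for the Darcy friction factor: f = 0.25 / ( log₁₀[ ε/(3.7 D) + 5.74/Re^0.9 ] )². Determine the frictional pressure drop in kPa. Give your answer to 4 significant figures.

ΔP ≈ 7306 kPa

Reynolds number Re = ρVD/μ = 889.1 · 4.987 · 0.0367 / 0.165 = 985.6.
Re < 2300 → laminar flow, so f = 64/Re = 64/985.6 = 0.06493 (the turbulent correlation is not needed).
Darcy-Weisbach: ΔP = f(L/D)(ρV²/2) = 0.06493·(373.5/0.0367)·(889.1·4.987²/2) = 0.06493·1.018e+04·1.106e+04 = 7.306e+06 Pa.
ΔP = 7.306e+06 Pa = 7306 kPa.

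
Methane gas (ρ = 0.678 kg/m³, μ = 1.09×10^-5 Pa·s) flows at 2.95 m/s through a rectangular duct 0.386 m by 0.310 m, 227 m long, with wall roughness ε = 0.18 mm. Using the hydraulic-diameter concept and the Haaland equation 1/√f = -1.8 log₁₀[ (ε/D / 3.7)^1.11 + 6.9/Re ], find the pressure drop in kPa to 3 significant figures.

Hydraulic diameter D_h = 4A/P = 4·(0.386·0.31)/(2·(0.386+0.31)) = 0.4786/1.392 = 0.3439 m.
Re = ρVD_h/μ = 0.678·2.95·0.3439/1.09e-05 = 6.31e+04.
ε/D_h = 0.00018/0.3439 = 0.000523; Haaland gives 1/√f = -1.8 log₁₀[5.34e-05+0.000109] = 6.819, so f = 0.0215.
ΔP = f(L/D_h)(ρV²/2) = 0.0215·227/0.3439·2.95 = 41.88 Pa.
ΔP = 0.0419 kPa.

ΔP ≈ 0.0419 kPa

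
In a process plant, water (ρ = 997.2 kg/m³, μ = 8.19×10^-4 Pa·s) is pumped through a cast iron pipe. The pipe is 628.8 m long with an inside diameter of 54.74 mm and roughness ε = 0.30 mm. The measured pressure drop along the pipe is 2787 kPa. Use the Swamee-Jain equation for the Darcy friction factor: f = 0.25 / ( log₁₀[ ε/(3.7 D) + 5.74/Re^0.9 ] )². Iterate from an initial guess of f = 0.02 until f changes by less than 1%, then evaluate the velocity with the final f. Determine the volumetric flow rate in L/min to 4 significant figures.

Q ≈ 553.1 L/min

Rearranging Darcy-Weisbach: V = √(2·ΔP·D/(f·L·ρ)). With ε/D = 0.0003/0.05474 = 0.00548, iterate starting from f = 0.02:
  f = 0.02 → V = √(2·2.787e+06·0.05474/(0.02·628.8·997.2)) = 4.933 m/s; Re = ρVD/μ = 3.288e+05; f → 0.03163
  f = 0.03163 → V = 3.922 m/s; Re = 2.614e+05; f → 0.03172
Converged (Δf/f < 1%). With the final f = 0.03172: V = √(2·2.787e+06·0.05474/(0.03172·628.8·997.2)) = 3.917 m/s.
Q = V·A = 3.917·(π/4·0.05474²) = 0.009218 m³/s = 553.1 L/min.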